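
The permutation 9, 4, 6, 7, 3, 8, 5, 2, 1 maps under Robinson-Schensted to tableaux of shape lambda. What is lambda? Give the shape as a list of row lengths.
RSK row insertion gives P = [[1, 5, 7, 8], [2, 6], [3], [4], [9]], which has shape [4, 2, 1, 1, 1].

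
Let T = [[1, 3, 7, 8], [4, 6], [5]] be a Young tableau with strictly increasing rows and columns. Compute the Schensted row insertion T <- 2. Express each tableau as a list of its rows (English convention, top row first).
In row 1, 2 replaces 3 (the leftmost entry greater than 2); 3 is bumped to row 2. In row 2, 3 replaces 4 (the leftmost entry greater than 3); 4 is bumped to row 3. In row 3, 4 replaces 5 (the leftmost entry greater than 4); 5 is bumped to row 4. 5 starts a new row 4. The new tableau is [[1, 2, 7, 8], [3, 6], [4], [5]].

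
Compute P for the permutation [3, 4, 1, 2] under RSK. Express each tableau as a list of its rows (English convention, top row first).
Insert 3: appended to row 1. P = [[3]].
Insert 4: appended to row 1. P = [[3, 4]].
Insert 1: 1 bumps 3 from row 1; 3 starts row 2. P = [[1, 4], [3]].
Insert 2: 2 bumps 4 from row 1; 4 appends to row 2. P = [[1, 2], [3, 4]].

So P = [[1, 2], [3, 4]].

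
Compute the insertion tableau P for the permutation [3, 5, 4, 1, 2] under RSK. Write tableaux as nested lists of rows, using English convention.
P = [[1, 2], [3, 4], [5]]

After inserting 3: P = [[3]].
After inserting 5: P = [[3, 5]].
After inserting 4: P = [[3, 4], [5]].
After inserting 1: P = [[1, 4], [3], [5]].
After inserting 2: P = [[1, 2], [3, 4], [5]].

So P = [[1, 2], [3, 4], [5]].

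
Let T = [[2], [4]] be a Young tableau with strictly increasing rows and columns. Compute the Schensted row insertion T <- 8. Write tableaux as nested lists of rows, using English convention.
[[2, 8], [4]]

8 is larger than every entry of row 1, so it is appended to row 1. The new tableau is [[2, 8], [4]].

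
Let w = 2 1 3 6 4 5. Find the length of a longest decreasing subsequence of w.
2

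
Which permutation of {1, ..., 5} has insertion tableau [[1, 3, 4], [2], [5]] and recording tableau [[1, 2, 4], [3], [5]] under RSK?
Reverse the RSK construction: for i from n down to 1, find the cell of Q containing i, remove the entry at that cell from P, and reverse-bump it up through P; the value ejected from row 1 is w(i).

Step i=5: Q has 5 at row 3, column 1; remove 5 from row 3 of P and reverse-bump: 5 enters row 2 and ejects 2; 2 enters row 1 and ejects 1. So w(5) = 1. P is now [[2, 3, 4], [5]].
Step i=4: Q has 4 at row 1, column 3; remove that cell from P, ejecting 4. So w(4) = 4. P is now [[2, 3], [5]].
Step i=3: Q has 3 at row 2, column 1; remove 5 from row 2 of P and reverse-bump: 5 enters row 1 and ejects 3. So w(3) = 3. P is now [[2, 5]].
Step i=2: Q has 2 at row 1, column 2; remove that cell from P, ejecting 5. So w(2) = 5. P is now [[2]].
Step i=1: Q has 1 at row 1, column 1; remove that cell from P, ejecting 2. So w(1) = 2. P is now [].

So w = 2 5 3 4 1.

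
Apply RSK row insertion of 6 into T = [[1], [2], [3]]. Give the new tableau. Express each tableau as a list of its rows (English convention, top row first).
6 is larger than every entry of row 1, so it is appended to row 1. The new tableau is [[1, 6], [2], [3]].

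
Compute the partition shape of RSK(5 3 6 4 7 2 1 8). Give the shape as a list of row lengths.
Row-insert each entry into an empty tableau.

After inserting 5: P = [[5]].
After inserting 3: P = [[3], [5]].
After inserting 6: P = [[3, 6], [5]].
After inserting 4: P = [[3, 4], [5, 6]].
After inserting 7: P = [[3, 4, 7], [5, 6]].
After inserting 2: P = [[2, 4, 7], [3, 6], [5]].
After inserting 1: P = [[1, 4, 7], [2, 6], [3], [5]].
After inserting 8: P = [[1, 4, 7, 8], [2, 6], [3], [5]].

The final insertion tableau P = [[1, 4, 7, 8], [2, 6], [3], [5]] has shape [4, 2, 1, 1].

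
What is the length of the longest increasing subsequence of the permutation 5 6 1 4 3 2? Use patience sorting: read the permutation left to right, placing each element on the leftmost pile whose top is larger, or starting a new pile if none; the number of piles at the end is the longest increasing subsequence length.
2

5: new pile. tops = [5]
6: new pile. tops = [5, 6]
1: onto pile 1 (replacing 5). tops = [1, 6]
4: onto pile 2 (replacing 6). tops = [1, 4]
3: onto pile 2 (replacing 4). tops = [1, 3]
2: onto pile 2 (replacing 3). tops = [1, 2]

2 piles, so the longest increasing subsequence has length 2.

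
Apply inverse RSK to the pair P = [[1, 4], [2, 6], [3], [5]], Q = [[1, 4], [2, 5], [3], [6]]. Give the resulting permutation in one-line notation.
Reverse RSK: for i = n, n-1, ..., 1, locate i in Q, remove the corresponding corner cell from P, and reverse-bump its entry up through P; the value ejected from row 1 is w(i).

So w = 5 3 2 6 4 1.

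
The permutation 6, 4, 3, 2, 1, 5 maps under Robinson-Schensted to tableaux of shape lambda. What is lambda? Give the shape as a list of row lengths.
[2, 1, 1, 1, 1]

Row-insert each entry into an empty tableau.

After inserting 6: P = [[6]].
After inserting 4: P = [[4], [6]].
After inserting 3: P = [[3], [4], [6]].
After inserting 2: P = [[2], [3], [4], [6]].
After inserting 1: P = [[1], [2], [3], [4], [6]].
After inserting 5: P = [[1, 5], [2], [3], [4], [6]].

The final insertion tableau P = [[1, 5], [2], [3], [4], [6]] has shape [2, 1, 1, 1, 1].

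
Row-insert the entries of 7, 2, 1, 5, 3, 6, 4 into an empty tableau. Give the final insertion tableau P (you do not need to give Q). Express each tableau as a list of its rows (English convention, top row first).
Insert 7: appended to row 1. P = [[7]].
Insert 2: 2 bumps 7 from row 1; 7 starts row 2. P = [[2], [7]].
Insert 1: 1 bumps 2 from row 1; 2 bumps 7 from row 2; 7 starts row 3. P = [[1], [2], [7]].
Insert 5: appended to row 1. P = [[1, 5], [2], [7]].
Insert 3: 3 bumps 5 from row 1; 5 appends to row 2. P = [[1, 3], [2, 5], [7]].
Insert 6: appended to row 1. P = [[1, 3, 6], [2, 5], [7]].
Insert 4: 4 bumps 6 from row 1; 6 appends to row 2. P = [[1, 3, 4], [2, 5, 6], [7]].

So P = [[1, 3, 4], [2, 5, 6], [7]].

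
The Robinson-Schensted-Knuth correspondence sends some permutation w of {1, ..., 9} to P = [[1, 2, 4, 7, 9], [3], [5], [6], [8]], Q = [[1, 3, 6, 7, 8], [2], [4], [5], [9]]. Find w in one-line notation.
8 1 6 5 3 4 7 9 2

Reverse the RSK construction: for i from n down to 1, find the cell of Q containing i, remove the entry at that cell from P, and reverse-bump it up through P; the value ejected from row 1 is w(i).

Step i=9: Q has 9 at row 5, column 1; remove 8 from row 5 of P and reverse-bump: 8 enters row 4 and ejects 6; 6 enters row 3 and ejects 5; 5 enters row 2 and ejects 3; 3 enters row 1 and ejects 2. So w(9) = 2. P is now [[1, 3, 4, 7, 9], [5], [6], [8]].
Step i=8: Q has 8 at row 1, column 5; remove that cell from P, ejecting 9. So w(8) = 9. P is now [[1, 3, 4, 7], [5], [6], [8]].
Step i=7: Q has 7 at row 1, column 4; remove that cell from P, ejecting 7. So w(7) = 7. P is now [[1, 3, 4], [5], [6], [8]].
Step i=6: Q has 6 at row 1, column 3; remove that cell from P, ejecting 4. So w(6) = 4. P is now [[1, 3], [5], [6], [8]].
Step i=5: Q has 5 at row 4, column 1; remove 8 from row 4 of P and reverse-bump: 8 enters row 3 and ejects 6; 6 enters row 2 and ejects 5; 5 enters row 1 and ejects 3. So w(5) = 3. P is now [[1, 5], [6], [8]].
Step i=4: Q has 4 at row 3, column 1; remove 8 from row 3 of P and reverse-bump: 8 enters row 2 and ejects 6; 6 enters row 1 and ejects 5. So w(4) = 5. P is now [[1, 6], [8]].
Step i=3: Q has 3 at row 1, column 2; remove that cell from P, ejecting 6. So w(3) = 6. P is now [[1], [8]].
Step i=2: Q has 2 at row 2, column 1; remove 8 from row 2 of P and reverse-bump: 8 enters row 1 and ejects 1. So w(2) = 1. P is now [[8]].
Step i=1: Q has 1 at row 1, column 1; remove that cell from P, ejecting 8. So w(1) = 8. P is now [].

So w = 8 1 6 5 3 4 7 9 2.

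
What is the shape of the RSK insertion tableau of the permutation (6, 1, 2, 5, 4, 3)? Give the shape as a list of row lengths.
Row-insert each entry into an empty tableau.

After inserting 6: P = [[6]].
After inserting 1: P = [[1], [6]].
After inserting 2: P = [[1, 2], [6]].
After inserting 5: P = [[1, 2, 5], [6]].
After inserting 4: P = [[1, 2, 4], [5], [6]].
After inserting 3: P = [[1, 2, 3], [4], [5], [6]].

The final insertion tableau P = [[1, 2, 3], [4], [5], [6]] has shape [3, 1, 1, 1].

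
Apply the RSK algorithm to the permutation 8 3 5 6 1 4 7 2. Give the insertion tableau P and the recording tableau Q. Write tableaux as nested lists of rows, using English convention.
P = [[1, 2, 6, 7], [3, 4], [5], [8]], Q = [[1, 3, 4, 7], [2, 6], [5], [8]]

Insert each entry of the permutation into P by Schensted row insertion, recording in Q the position of each new cell.

Insert 8: appended to row 1. P = [[8]].
Insert 3: 3 bumps 8 from row 1; 8 starts row 2. P = [[3], [8]].
Insert 5: appended to row 1. P = [[3, 5], [8]].
Insert 6: appended to row 1. P = [[3, 5, 6], [8]].
Insert 1: 1 bumps 3 from row 1; 3 bumps 8 from row 2; 8 starts row 3. P = [[1, 5, 6], [3], [8]].
Insert 4: 4 bumps 5 from row 1; 5 appends to row 2. P = [[1, 4, 6], [3, 5], [8]].
Insert 7: appended to row 1. P = [[1, 4, 6, 7], [3, 5], [8]].
Insert 2: 2 bumps 4 from row 1; 4 bumps 5 from row 2; 5 bumps 8 from row 3; 8 starts row 4. P = [[1, 2, 6, 7], [3, 4], [5], [8]].

So P = [[1, 2, 6, 7], [3, 4], [5], [8]], Q = [[1, 3, 4, 7], [2, 6], [5], [8]].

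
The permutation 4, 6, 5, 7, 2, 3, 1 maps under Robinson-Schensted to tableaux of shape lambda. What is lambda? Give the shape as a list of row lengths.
RSK row insertion gives P = [[1, 3, 7], [2, 5], [4], [6]], which has shape [3, 2, 1, 1].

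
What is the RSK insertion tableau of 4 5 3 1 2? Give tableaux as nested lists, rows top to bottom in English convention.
Insert 4: appended to row 1. P = [[4]].
Insert 5: appended to row 1. P = [[4, 5]].
Insert 3: 3 bumps 4 from row 1; 4 starts row 2. P = [[3, 5], [4]].
Insert 1: 1 bumps 3 from row 1; 3 bumps 4 from row 2; 4 starts row 3. P = [[1, 5], [3], [4]].
Insert 2: 2 bumps 5 from row 1; 5 appends to row 2. P = [[1, 2], [3, 5], [4]].

So P = [[1, 2], [3, 5], [4]].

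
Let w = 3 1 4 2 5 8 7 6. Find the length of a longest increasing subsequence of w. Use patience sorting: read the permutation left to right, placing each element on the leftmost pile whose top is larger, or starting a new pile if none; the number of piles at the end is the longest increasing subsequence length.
3: new pile. tops = [3]
1: onto pile 1 (replacing 3). tops = [1]
4: new pile. tops = [1, 4]
2: onto pile 2 (replacing 4). tops = [1, 2]
5: new pile. tops = [1, 2, 5]
8: new pile. tops = [1, 2, 5, 8]
7: onto pile 4 (replacing 8). tops = [1, 2, 5, 7]
6: onto pile 4 (replacing 7). tops = [1, 2, 5, 6]

4 piles, so the longest increasing subsequence has length 4.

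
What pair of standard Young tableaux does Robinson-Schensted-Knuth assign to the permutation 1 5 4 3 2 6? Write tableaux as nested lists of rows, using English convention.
P = [[1, 2, 6], [3], [4], [5]], Q = [[1, 2, 6], [3], [4], [5]]

Insert each entry of the permutation into P by Schensted row insertion, recording in Q the position of each new cell.

Insert 1: appended to row 1. P = [[1]].
Insert 5: appended to row 1. P = [[1, 5]].
Insert 4: 4 bumps 5 from row 1; 5 starts row 2. P = [[1, 4], [5]].
Insert 3: 3 bumps 4 from row 1; 4 bumps 5 from row 2; 5 starts row 3. P = [[1, 3], [4], [5]].
Insert 2: 2 bumps 3 from row 1; 3 bumps 4 from row 2; 4 bumps 5 from row 3; 5 starts row 4. P = [[1, 2], [3], [4], [5]].
Insert 6: appended to row 1. P = [[1, 2, 6], [3], [4], [5]].

So P = [[1, 2, 6], [3], [4], [5]], Q = [[1, 2, 6], [3], [4], [5]].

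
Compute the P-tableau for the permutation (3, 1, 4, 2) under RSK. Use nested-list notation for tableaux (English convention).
Insert 3: appended to row 1. P = [[3]].
Insert 1: 1 bumps 3 from row 1; 3 starts row 2. P = [[1], [3]].
Insert 4: appended to row 1. P = [[1, 4], [3]].
Insert 2: 2 bumps 4 from row 1; 4 appends to row 2. P = [[1, 2], [3, 4]].

So P = [[1, 2], [3, 4]].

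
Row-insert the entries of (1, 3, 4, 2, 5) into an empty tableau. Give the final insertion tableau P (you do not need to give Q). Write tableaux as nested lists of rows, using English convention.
P = [[1, 2, 4, 5], [3]]

Insert 1: appended to row 1. P = [[1]].
Insert 3: appended to row 1. P = [[1, 3]].
Insert 4: appended to row 1. P = [[1, 3, 4]].
Insert 2: 2 bumps 3 from row 1; 3 starts row 2. P = [[1, 2, 4], [3]].
Insert 5: appended to row 1. P = [[1, 2, 4, 5], [3]].

So P = [[1, 2, 4, 5], [3]].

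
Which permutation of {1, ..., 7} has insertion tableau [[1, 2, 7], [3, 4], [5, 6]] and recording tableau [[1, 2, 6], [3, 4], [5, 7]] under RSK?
Reverse the RSK construction: for i from n down to 1, find the cell of Q containing i, remove the entry at that cell from P, and reverse-bump it up through P; the value ejected from row 1 is w(i).

Step i=7: Q has 7 at row 3, column 2; remove 6 from row 3 of P and reverse-bump: 6 enters row 2 and ejects 4; 4 enters row 1 and ejects 2. So w(7) = 2. P is now [[1, 4, 7], [3, 6], [5]].
Step i=6: Q has 6 at row 1, column 3; remove that cell from P, ejecting 7. So w(6) = 7. P is now [[1, 4], [3, 6], [5]].
Step i=5: Q has 5 at row 3, column 1; remove 5 from row 3 of P and reverse-bump: 5 enters row 2 and ejects 3; 3 enters row 1 and ejects 1. So w(5) = 1. P is now [[3, 4], [5, 6]].
Step i=4: Q has 4 at row 2, column 2; remove 6 from row 2 of P and reverse-bump: 6 enters row 1 and ejects 4. So w(4) = 4. P is now [[3, 6], [5]].
Step i=3: Q has 3 at row 2, column 1; remove 5 from row 2 of P and reverse-bump: 5 enters row 1 and ejects 3. So w(3) = 3. P is now [[5, 6]].
Step i=2: Q has 2 at row 1, column 2; remove that cell from P, ejecting 6. So w(2) = 6. P is now [[5]].
Step i=1: Q has 1 at row 1, column 1; remove that cell from P, ejecting 5. So w(1) = 5. P is now [].

So w = 5 6 3 4 1 7 2.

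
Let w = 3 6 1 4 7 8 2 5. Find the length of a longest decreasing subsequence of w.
3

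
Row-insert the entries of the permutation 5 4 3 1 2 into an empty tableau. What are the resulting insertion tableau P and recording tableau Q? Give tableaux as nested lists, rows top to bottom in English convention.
Insert each entry of the permutation into P by Schensted row insertion, recording in Q the position of each new cell.

Insert 5: appended to row 1. P = [[5]].
Insert 4: 4 bumps 5 from row 1; 5 starts row 2. P = [[4], [5]].
Insert 3: 3 bumps 4 from row 1; 4 bumps 5 from row 2; 5 starts row 3. P = [[3], [4], [5]].
Insert 1: 1 bumps 3 from row 1; 3 bumps 4 from row 2; 4 bumps 5 from row 3; 5 starts row 4. P = [[1], [3], [4], [5]].
Insert 2: appended to row 1. P = [[1, 2], [3], [4], [5]].

So P = [[1, 2], [3], [4], [5]], Q = [[1, 5], [2], [3], [4]].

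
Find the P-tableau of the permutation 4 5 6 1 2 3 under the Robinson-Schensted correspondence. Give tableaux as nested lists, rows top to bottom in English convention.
P = [[1, 2, 3], [4, 5, 6]]

Insert 4: appended to row 1. P = [[4]].
Insert 5: appended to row 1. P = [[4, 5]].
Insert 6: appended to row 1. P = [[4, 5, 6]].
Insert 1: 1 bumps 4 from row 1; 4 starts row 2. P = [[1, 5, 6], [4]].
Insert 2: 2 bumps 5 from row 1; 5 appends to row 2. P = [[1, 2, 6], [4, 5]].
Insert 3: 3 bumps 6 from row 1; 6 appends to row 2. P = [[1, 2, 3], [4, 5, 6]].

So P = [[1, 2, 3], [4, 5, 6]].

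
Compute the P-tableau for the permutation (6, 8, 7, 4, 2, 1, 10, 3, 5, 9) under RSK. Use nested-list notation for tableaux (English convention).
P = [[1, 3, 5, 9], [2, 7, 10], [4], [6], [8]]

Insert 6: appended to row 1. P = [[6]].
Insert 8: appended to row 1. P = [[6, 8]].
Insert 7: 7 bumps 8 from row 1; 8 starts row 2. P = [[6, 7], [8]].
Insert 4: 4 bumps 6 from row 1; 6 bumps 8 from row 2; 8 starts row 3. P = [[4, 7], [6], [8]].
Insert 2: 2 bumps 4 from row 1; 4 bumps 6 from row 2; 6 bumps 8 from row 3; 8 starts row 4. P = [[2, 7], [4], [6], [8]].
Insert 1: 1 bumps 2 from row 1; 2 bumps 4 from row 2; 4 bumps 6 from row 3; 6 bumps 8 from row 4; 8 starts row 5. P = [[1, 7], [2], [4], [6], [8]].
Insert 10: appended to row 1. P = [[1, 7, 10], [2], [4], [6], [8]].
Insert 3: 3 bumps 7 from row 1; 7 appends to row 2. P = [[1, 3, 10], [2, 7], [4], [6], [8]].
Insert 5: 5 bumps 10 from row 1; 10 appends to row 2. P = [[1, 3, 5], [2, 7, 10], [4], [6], [8]].
Insert 9: appended to row 1. P = [[1, 3, 5, 9], [2, 7, 10], [4], [6], [8]].

So P = [[1, 3, 5, 9], [2, 7, 10], [4], [6], [8]].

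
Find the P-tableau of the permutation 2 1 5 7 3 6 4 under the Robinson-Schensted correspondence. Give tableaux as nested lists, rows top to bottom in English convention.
Insert 2: appended to row 1. P = [[2]].
Insert 1: 1 bumps 2 from row 1; 2 starts row 2. P = [[1], [2]].
Insert 5: appended to row 1. P = [[1, 5], [2]].
Insert 7: appended to row 1. P = [[1, 5, 7], [2]].
Insert 3: 3 bumps 5 from row 1; 5 appends to row 2. P = [[1, 3, 7], [2, 5]].
Insert 6: 6 bumps 7 from row 1; 7 appends to row 2. P = [[1, 3, 6], [2, 5, 7]].
Insert 4: 4 bumps 6 from row 1; 6 bumps 7 from row 2; 7 starts row 3. P = [[1, 3, 4], [2, 5, 6], [7]].

So P = [[1, 3, 4], [2, 5, 6], [7]].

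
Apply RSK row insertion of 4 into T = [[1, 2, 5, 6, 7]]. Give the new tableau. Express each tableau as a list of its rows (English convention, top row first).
[[1, 2, 4, 6, 7], [5]]

In row 1, 4 replaces 5 (the leftmost entry greater than 4); 5 is bumped to row 2. 5 starts a new row 2. The new tableau is [[1, 2, 4, 6, 7], [5]].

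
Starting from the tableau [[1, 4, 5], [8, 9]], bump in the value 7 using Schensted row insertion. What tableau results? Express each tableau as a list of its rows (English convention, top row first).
7 is larger than every entry of row 1, so it is appended to row 1. The new tableau is [[1, 4, 5, 7], [8, 9]].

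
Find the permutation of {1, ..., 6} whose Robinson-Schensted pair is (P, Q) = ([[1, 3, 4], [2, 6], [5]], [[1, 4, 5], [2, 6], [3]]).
Reverse the RSK construction: for i from n down to 1, find the cell of Q containing i, remove the entry at that cell from P, and reverse-bump it up through P; the value ejected from row 1 is w(i).

Step i=6: Q has 6 at row 2, column 2; remove 6 from row 2 of P and reverse-bump: 6 enters row 1 and ejects 4. So w(6) = 4. P is now [[1, 3, 6], [2], [5]].
Step i=5: Q has 5 at row 1, column 3; remove that cell from P, ejecting 6. So w(5) = 6. P is now [[1, 3], [2], [5]].
Step i=4: Q has 4 at row 1, column 2; remove that cell from P, ejecting 3. So w(4) = 3. P is now [[1], [2], [5]].
Step i=3: Q has 3 at row 3, column 1; remove 5 from row 3 of P and reverse-bump: 5 enters row 2 and ejects 2; 2 enters row 1 and ejects 1. So w(3) = 1. P is now [[2], [5]].
Step i=2: Q has 2 at row 2, column 1; remove 5 from row 2 of P and reverse-bump: 5 enters row 1 and ejects 2. So w(2) = 2. P is now [[5]].
Step i=1: Q has 1 at row 1, column 1; remove that cell from P, ejecting 5. So w(1) = 5. P is now [].

So w = 5 2 1 3 6 4.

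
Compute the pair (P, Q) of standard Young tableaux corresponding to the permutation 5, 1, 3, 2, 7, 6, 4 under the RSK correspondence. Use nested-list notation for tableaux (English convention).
Insert each entry of the permutation into P by Schensted row insertion, recording in Q the position of each new cell.

Insert 5: appended to row 1. P = [[5]].
Insert 1: 1 bumps 5 from row 1; 5 starts row 2. P = [[1], [5]].
Insert 3: appended to row 1. P = [[1, 3], [5]].
Insert 2: 2 bumps 3 from row 1; 3 bumps 5 from row 2; 5 starts row 3. P = [[1, 2], [3], [5]].
Insert 7: appended to row 1. P = [[1, 2, 7], [3], [5]].
Insert 6: 6 bumps 7 from row 1; 7 appends to row 2. P = [[1, 2, 6], [3, 7], [5]].
Insert 4: 4 bumps 6 from row 1; 6 bumps 7 from row 2; 7 appends to row 3. P = [[1, 2, 4], [3, 6], [5, 7]].

So P = [[1, 2, 4], [3, 6], [5, 7]], Q = [[1, 3, 5], [2, 6], [4, 7]].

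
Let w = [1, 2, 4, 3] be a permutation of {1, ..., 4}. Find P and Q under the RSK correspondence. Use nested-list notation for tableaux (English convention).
Insert each entry of the permutation into P by Schensted row insertion, recording in Q the position of each new cell.

Insert 1: appended to row 1. P = [[1]].
Insert 2: appended to row 1. P = [[1, 2]].
Insert 4: appended to row 1. P = [[1, 2, 4]].
Insert 3: 3 bumps 4 from row 1; 4 starts row 2. P = [[1, 2, 3], [4]].

So P = [[1, 2, 3], [4]], Q = [[1, 2, 3], [4]].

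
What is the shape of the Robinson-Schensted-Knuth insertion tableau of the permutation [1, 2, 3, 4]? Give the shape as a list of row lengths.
[4]

Row-insert each entry into an empty tableau.

After inserting 1: P = [[1]].
After inserting 2: P = [[1, 2]].
After inserting 3: P = [[1, 2, 3]].
After inserting 4: P = [[1, 2, 3, 4]].

The final insertion tableau P = [[1, 2, 3, 4]] has shape [4].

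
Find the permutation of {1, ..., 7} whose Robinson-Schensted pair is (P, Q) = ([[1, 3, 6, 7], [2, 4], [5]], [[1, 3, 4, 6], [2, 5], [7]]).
2 1 5 6 4 7 3

Reverse the RSK construction: for i from n down to 1, find the cell of Q containing i, remove the entry at that cell from P, and reverse-bump it up through P; the value ejected from row 1 is w(i).

Step i=7: Q has 7 at row 3, column 1; remove 5 from row 3 of P and reverse-bump: 5 enters row 2 and ejects 4; 4 enters row 1 and ejects 3. So w(7) = 3. P is now [[1, 4, 6, 7], [2, 5]].
Step i=6: Q has 6 at row 1, column 4; remove that cell from P, ejecting 7. So w(6) = 7. P is now [[1, 4, 6], [2, 5]].
Step i=5: Q has 5 at row 2, column 2; remove 5 from row 2 of P and reverse-bump: 5 enters row 1 and ejects 4. So w(5) = 4. P is now [[1, 5, 6], [2]].
Step i=4: Q has 4 at row 1, column 3; remove that cell from P, ejecting 6. So w(4) = 6. P is now [[1, 5], [2]].
Step i=3: Q has 3 at row 1, column 2; remove that cell from P, ejecting 5. So w(3) = 5. P is now [[1], [2]].
Step i=2: Q has 2 at row 2, column 1; remove 2 from row 2 of P and reverse-bump: 2 enters row 1 and ejects 1. So w(2) = 1. P is now [[2]].
Step i=1: Q has 1 at row 1, column 1; remove that cell from P, ejecting 2. So w(1) = 2. P is now [].

So w = 2 1 5 6 4 7 3.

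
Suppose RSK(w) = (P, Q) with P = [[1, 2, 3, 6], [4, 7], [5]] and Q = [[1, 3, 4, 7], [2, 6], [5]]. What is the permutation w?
Reverse the RSK construction: for i from n down to 1, find the cell of Q containing i, remove the entry at that cell from P, and reverse-bump it up through P; the value ejected from row 1 is w(i).

Step i=7: Q has 7 at row 1, column 4; remove that cell from P, ejecting 6. So w(7) = 6. P is now [[1, 2, 3], [4, 7], [5]].
Step i=6: Q has 6 at row 2, column 2; remove 7 from row 2 of P and reverse-bump: 7 enters row 1 and ejects 3. So w(6) = 3. P is now [[1, 2, 7], [4], [5]].
Step i=5: Q has 5 at row 3, column 1; remove 5 from row 3 of P and reverse-bump: 5 enters row 2 and ejects 4; 4 enters row 1 and ejects 2. So w(5) = 2. P is now [[1, 4, 7], [5]].
Step i=4: Q has 4 at row 1, column 3; remove that cell from P, ejecting 7. So w(4) = 7. P is now [[1, 4], [5]].
Step i=3: Q has 3 at row 1, column 2; remove that cell from P, ejecting 4. So w(3) = 4. P is now [[1], [5]].
Step i=2: Q has 2 at row 2, column 1; remove 5 from row 2 of P and reverse-bump: 5 enters row 1 and ejects 1. So w(2) = 1. P is now [[5]].
Step i=1: Q has 1 at row 1, column 1; remove that cell from P, ejecting 5. So w(1) = 5. P is now [].

So w = 5 1 4 7 2 3 6.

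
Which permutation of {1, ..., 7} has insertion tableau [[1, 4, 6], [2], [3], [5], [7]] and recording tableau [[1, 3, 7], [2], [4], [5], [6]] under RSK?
Reverse the RSK construction: for i from n down to 1, find the cell of Q containing i, remove the entry at that cell from P, and reverse-bump it up through P; the value ejected from row 1 is w(i).

Step i=7: Q has 7 at row 1, column 3; remove that cell from P, ejecting 6. So w(7) = 6. P is now [[1, 4], [2], [3], [5], [7]].
Step i=6: Q has 6 at row 5, column 1; remove 7 from row 5 of P and reverse-bump: 7 enters row 4 and ejects 5; 5 enters row 3 and ejects 3; 3 enters row 2 and ejects 2; 2 enters row 1 and ejects 1. So w(6) = 1. P is now [[2, 4], [3], [5], [7]].
Step i=5: Q has 5 at row 4, column 1; remove 7 from row 4 of P and reverse-bump: 7 enters row 3 and ejects 5; 5 enters row 2 and ejects 3; 3 enters row 1 and ejects 2. So w(5) = 2. P is now [[3, 4], [5], [7]].
Step i=4: Q has 4 at row 3, column 1; remove 7 from row 3 of P and reverse-bump: 7 enters row 2 and ejects 5; 5 enters row 1 and ejects 4. So w(4) = 4. P is now [[3, 5], [7]].
Step i=3: Q has 3 at row 1, column 2; remove that cell from P, ejecting 5. So w(3) = 5. P is now [[3], [7]].
Step i=2: Q has 2 at row 2, column 1; remove 7 from row 2 of P and reverse-bump: 7 enters row 1 and ejects 3. So w(2) = 3. P is now [[7]].
Step i=1: Q has 1 at row 1, column 1; remove that cell from P, ejecting 7. So w(1) = 7. P is now [].

So w = 7 3 5 4 2 1 6.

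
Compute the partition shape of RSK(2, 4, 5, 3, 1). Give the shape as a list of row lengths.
Row-insert each entry into an empty tableau.

After inserting 2: P = [[2]].
After inserting 4: P = [[2, 4]].
After inserting 5: P = [[2, 4, 5]].
After inserting 3: P = [[2, 3, 5], [4]].
After inserting 1: P = [[1, 3, 5], [2], [4]].

The final insertion tableau P = [[1, 3, 5], [2], [4]] has shape [3, 1, 1].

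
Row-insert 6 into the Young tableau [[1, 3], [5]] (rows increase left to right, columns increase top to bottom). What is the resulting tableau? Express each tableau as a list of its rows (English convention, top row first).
6 is larger than every entry of row 1, so it is appended to row 1. The new tableau is [[1, 3, 6], [5]].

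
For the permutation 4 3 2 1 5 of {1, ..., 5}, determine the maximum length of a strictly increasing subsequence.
2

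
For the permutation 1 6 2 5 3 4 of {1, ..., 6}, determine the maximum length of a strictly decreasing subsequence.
3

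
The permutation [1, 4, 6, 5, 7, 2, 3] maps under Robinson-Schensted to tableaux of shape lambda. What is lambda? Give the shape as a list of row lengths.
[4, 2, 1]

RSK row insertion gives P = [[1, 2, 3, 7], [4, 5], [6]], which has shape [4, 2, 1].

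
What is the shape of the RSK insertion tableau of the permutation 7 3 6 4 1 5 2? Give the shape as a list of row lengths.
RSK row insertion gives P = [[1, 2, 5], [3, 4], [6], [7]], which has shape [3, 2, 1, 1].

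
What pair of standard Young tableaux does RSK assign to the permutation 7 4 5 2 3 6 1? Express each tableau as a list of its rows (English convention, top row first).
P = [[1, 3, 6], [2, 5], [4], [7]], Q = [[1, 3, 6], [2, 5], [4], [7]]

Insert each entry of the permutation into P by Schensted row insertion, recording in Q the position of each new cell.

Insert 7: appended to row 1. P = [[7]], Q = [[1]].
Insert 4: 4 bumps 7 from row 1; 7 starts row 2. P = [[4], [7]], Q = [[1], [2]].
Insert 5: appended to row 1. P = [[4, 5], [7]], Q = [[1, 3], [2]].
Insert 2: 2 bumps 4 from row 1; 4 bumps 7 from row 2; 7 starts row 3. P = [[2, 5], [4], [7]], Q = [[1, 3], [2], [4]].
Insert 3: 3 bumps 5 from row 1; 5 appends to row 2. P = [[2, 3], [4, 5], [7]], Q = [[1, 3], [2, 5], [4]].
Insert 6: appended to row 1. P = [[2, 3, 6], [4, 5], [7]], Q = [[1, 3, 6], [2, 5], [4]].
Insert 1: 1 bumps 2 from row 1; 2 bumps 4 from row 2; 4 bumps 7 from row 3; 7 starts row 4. P = [[1, 3, 6], [2, 5], [4], [7]], Q = [[1, 3, 6], [2, 5], [4], [7]].

So P = [[1, 3, 6], [2, 5], [4], [7]], Q = [[1, 3, 6], [2, 5], [4], [7]].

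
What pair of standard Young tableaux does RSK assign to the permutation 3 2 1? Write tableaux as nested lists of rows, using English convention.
Insert each entry of the permutation into P by Schensted row insertion, recording in Q the position of each new cell.

After inserting 3: P = [[3]].
After inserting 2: P = [[2], [3]].
After inserting 1: P = [[1], [2], [3]].

So P = [[1], [2], [3]], Q = [[1], [2], [3]].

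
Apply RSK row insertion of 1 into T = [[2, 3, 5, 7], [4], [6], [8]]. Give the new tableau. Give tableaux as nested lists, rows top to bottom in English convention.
In row 1, 1 replaces 2 (the leftmost entry greater than 1); 2 is bumped to row 2. In row 2, 2 replaces 4 (the leftmost entry greater than 2); 4 is bumped to row 3. In row 3, 4 replaces 6 (the leftmost entry greater than 4); 6 is bumped to row 4. In row 4, 6 replaces 8 (the leftmost entry greater than 6); 8 is bumped to row 5. 8 starts a new row 5. The new tableau is [[1, 3, 5, 7], [2], [4], [6], [8]].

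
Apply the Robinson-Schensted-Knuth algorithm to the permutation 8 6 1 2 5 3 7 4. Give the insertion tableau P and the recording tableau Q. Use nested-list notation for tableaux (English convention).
Insert each entry of the permutation into P by Schensted row insertion, recording in Q the position of each new cell.

After inserting 8: P = [[8]].
After inserting 6: P = [[6], [8]].
After inserting 1: P = [[1], [6], [8]].
After inserting 2: P = [[1, 2], [6], [8]].
After inserting 5: P = [[1, 2, 5], [6], [8]].
After inserting 3: P = [[1, 2, 3], [5], [6], [8]].
After inserting 7: P = [[1, 2, 3, 7], [5], [6], [8]].
After inserting 4: P = [[1, 2, 3, 4], [5, 7], [6], [8]].

So P = [[1, 2, 3, 4], [5, 7], [6], [8]], Q = [[1, 4, 5, 7], [2, 8], [3], [6]].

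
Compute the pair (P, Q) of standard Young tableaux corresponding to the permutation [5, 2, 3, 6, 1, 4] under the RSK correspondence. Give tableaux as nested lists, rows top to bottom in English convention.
Insert each entry of the permutation into P by Schensted row insertion, recording in Q the position of each new cell.

Insert 5: appended to row 1. P = [[5]].
Insert 2: 2 bumps 5 from row 1; 5 starts row 2. P = [[2], [5]].
Insert 3: appended to row 1. P = [[2, 3], [5]].
Insert 6: appended to row 1. P = [[2, 3, 6], [5]].
Insert 1: 1 bumps 2 from row 1; 2 bumps 5 from row 2; 5 starts row 3. P = [[1, 3, 6], [2], [5]].
Insert 4: 4 bumps 6 from row 1; 6 appends to row 2. P = [[1, 3, 4], [2, 6], [5]].

So P = [[1, 3, 4], [2, 6], [5]], Q = [[1, 3, 4], [2, 6], [5]].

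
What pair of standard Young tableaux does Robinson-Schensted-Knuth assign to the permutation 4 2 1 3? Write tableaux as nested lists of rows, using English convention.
Insert each entry of the permutation into P by Schensted row insertion, recording in Q the position of each new cell.

After inserting 4: P = [[4]].
After inserting 2: P = [[2], [4]].
After inserting 1: P = [[1], [2], [4]].
After inserting 3: P = [[1, 3], [2], [4]].

So P = [[1, 3], [2], [4]], Q = [[1, 4], [2], [3]].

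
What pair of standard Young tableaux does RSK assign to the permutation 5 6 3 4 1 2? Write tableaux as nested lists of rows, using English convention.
Insert each entry of the permutation into P by Schensted row insertion, recording in Q the position of each new cell.

After inserting 5: P = [[5]].
After inserting 6: P = [[5, 6]].
After inserting 3: P = [[3, 6], [5]].
After inserting 4: P = [[3, 4], [5, 6]].
After inserting 1: P = [[1, 4], [3, 6], [5]].
After inserting 2: P = [[1, 2], [3, 4], [5, 6]].

So P = [[1, 2], [3, 4], [5, 6]], Q = [[1, 2], [3, 4], [5, 6]].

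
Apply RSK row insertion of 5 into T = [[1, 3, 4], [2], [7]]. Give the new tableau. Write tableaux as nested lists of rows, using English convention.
[[1, 3, 4, 5], [2], [7]]

5 is larger than every entry of row 1, so it is appended to row 1. The new tableau is [[1, 3, 4, 5], [2], [7]].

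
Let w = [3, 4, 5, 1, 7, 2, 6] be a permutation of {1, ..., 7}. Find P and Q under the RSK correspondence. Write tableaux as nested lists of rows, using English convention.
P = [[1, 2, 5, 6], [3, 4, 7]], Q = [[1, 2, 3, 5], [4, 6, 7]]

Insert each entry of the permutation into P by Schensted row insertion, recording in Q the position of each new cell.

Insert 3: appended to row 1. P = [[3]].
Insert 4: appended to row 1. P = [[3, 4]].
Insert 5: appended to row 1. P = [[3, 4, 5]].
Insert 1: 1 bumps 3 from row 1; 3 starts row 2. P = [[1, 4, 5], [3]].
Insert 7: appended to row 1. P = [[1, 4, 5, 7], [3]].
Insert 2: 2 bumps 4 from row 1; 4 appends to row 2. P = [[1, 2, 5, 7], [3, 4]].
Insert 6: 6 bumps 7 from row 1; 7 appends to row 2. P = [[1, 2, 5, 6], [3, 4, 7]].

So P = [[1, 2, 5, 6], [3, 4, 7]], Q = [[1, 2, 3, 5], [4, 6, 7]].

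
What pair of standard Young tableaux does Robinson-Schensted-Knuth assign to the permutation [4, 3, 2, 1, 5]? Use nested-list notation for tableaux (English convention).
P = [[1, 5], [2], [3], [4]], Q = [[1, 5], [2], [3], [4]]

Insert each entry of the permutation into P by Schensted row insertion, recording in Q the position of each new cell.

Insert 4: appended to row 1. P = [[4]], Q = [[1]].
Insert 3: 3 bumps 4 from row 1; 4 starts row 2. P = [[3], [4]], Q = [[1], [2]].
Insert 2: 2 bumps 3 from row 1; 3 bumps 4 from row 2; 4 starts row 3. P = [[2], [3], [4]], Q = [[1], [2], [3]].
Insert 1: 1 bumps 2 from row 1; 2 bumps 3 from row 2; 3 bumps 4 from row 3; 4 starts row 4. P = [[1], [2], [3], [4]], Q = [[1], [2], [3], [4]].
Insert 5: appended to row 1. P = [[1, 5], [2], [3], [4]], Q = [[1, 5], [2], [3], [4]].

So P = [[1, 5], [2], [3], [4]], Q = [[1, 5], [2], [3], [4]].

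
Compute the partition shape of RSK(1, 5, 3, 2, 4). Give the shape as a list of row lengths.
Row-insert each entry into an empty tableau.

After inserting 1: P = [[1]].
After inserting 5: P = [[1, 5]].
After inserting 3: P = [[1, 3], [5]].
After inserting 2: P = [[1, 2], [3], [5]].
After inserting 4: P = [[1, 2, 4], [3], [5]].

The final insertion tableau P = [[1, 2, 4], [3], [5]] has shape [3, 1, 1].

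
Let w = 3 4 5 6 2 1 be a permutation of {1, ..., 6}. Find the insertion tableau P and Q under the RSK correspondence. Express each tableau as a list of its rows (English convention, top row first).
P = [[1, 4, 5, 6], [2], [3]], Q = [[1, 2, 3, 4], [5], [6]]

Insert each entry of the permutation into P by Schensted row insertion, recording in Q the position of each new cell.

After inserting 3: P = [[3]].
After inserting 4: P = [[3, 4]].
After inserting 5: P = [[3, 4, 5]].
After inserting 6: P = [[3, 4, 5, 6]].
After inserting 2: P = [[2, 4, 5, 6], [3]].
After inserting 1: P = [[1, 4, 5, 6], [2], [3]].

So P = [[1, 4, 5, 6], [2], [3]], Q = [[1, 2, 3, 4], [5], [6]].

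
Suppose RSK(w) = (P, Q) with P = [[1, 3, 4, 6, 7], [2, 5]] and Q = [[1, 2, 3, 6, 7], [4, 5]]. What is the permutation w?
Reverse the RSK construction: for i from n down to 1, find the cell of Q containing i, remove the entry at that cell from P, and reverse-bump it up through P; the value ejected from row 1 is w(i).

Step i=7: Q has 7 at row 1, column 5; remove that cell from P, ejecting 7. So w(7) = 7. P is now [[1, 3, 4, 6], [2, 5]].
Step i=6: Q has 6 at row 1, column 4; remove that cell from P, ejecting 6. So w(6) = 6. P is now [[1, 3, 4], [2, 5]].
Step i=5: Q has 5 at row 2, column 2; remove 5 from row 2 of P and reverse-bump: 5 enters row 1 and ejects 4. So w(5) = 4. P is now [[1, 3, 5], [2]].
Step i=4: Q has 4 at row 2, column 1; remove 2 from row 2 of P and reverse-bump: 2 enters row 1 and ejects 1. So w(4) = 1. P is now [[2, 3, 5]].
Step i=3: Q has 3 at row 1, column 3; remove that cell from P, ejecting 5. So w(3) = 5. P is now [[2, 3]].
Step i=2: Q has 2 at row 1, column 2; remove that cell from P, ejecting 3. So w(2) = 3. P is now [[2]].
Step i=1: Q has 1 at row 1, column 1; remove that cell from P, ejecting 2. So w(1) = 2. P is now [].

So w = 2 3 5 1 4 6 7.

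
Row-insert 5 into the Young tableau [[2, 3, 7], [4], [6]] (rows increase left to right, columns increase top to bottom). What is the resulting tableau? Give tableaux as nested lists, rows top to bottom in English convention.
[[2, 3, 5], [4, 7], [6]]

In row 1, 5 replaces 7 (the leftmost entry greater than 5); 7 is bumped to row 2. 7 is appended to row 2. The new tableau is [[2, 3, 5], [4, 7], [6]].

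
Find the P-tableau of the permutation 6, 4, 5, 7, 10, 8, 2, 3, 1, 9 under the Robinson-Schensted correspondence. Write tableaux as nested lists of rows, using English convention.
Insert 6: appended to row 1. P = [[6]].
Insert 4: 4 bumps 6 from row 1; 6 starts row 2. P = [[4], [6]].
Insert 5: appended to row 1. P = [[4, 5], [6]].
Insert 7: appended to row 1. P = [[4, 5, 7], [6]].
Insert 10: appended to row 1. P = [[4, 5, 7, 10], [6]].
Insert 8: 8 bumps 10 from row 1; 10 appends to row 2. P = [[4, 5, 7, 8], [6, 10]].
Insert 2: 2 bumps 4 from row 1; 4 bumps 6 from row 2; 6 starts row 3. P = [[2, 5, 7, 8], [4, 10], [6]].
Insert 3: 3 bumps 5 from row 1; 5 bumps 10 from row 2; 10 appends to row 3. P = [[2, 3, 7, 8], [4, 5], [6, 10]].
Insert 1: 1 bumps 2 from row 1; 2 bumps 4 from row 2; 4 bumps 6 from row 3; 6 starts row 4. P = [[1, 3, 7, 8], [2, 5], [4, 10], [6]].
Insert 9: appended to row 1. P = [[1, 3, 7, 8, 9], [2, 5], [4, 10], [6]].

So P = [[1, 3, 7, 8, 9], [2, 5], [4, 10], [6]].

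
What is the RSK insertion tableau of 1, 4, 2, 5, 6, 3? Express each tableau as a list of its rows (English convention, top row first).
After inserting 1: P = [[1]].
After inserting 4: P = [[1, 4]].
After inserting 2: P = [[1, 2], [4]].
After inserting 5: P = [[1, 2, 5], [4]].
After inserting 6: P = [[1, 2, 5, 6], [4]].
After inserting 3: P = [[1, 2, 3, 6], [4, 5]].

So P = [[1, 2, 3, 6], [4, 5]].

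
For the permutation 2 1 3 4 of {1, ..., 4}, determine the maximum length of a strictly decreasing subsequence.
2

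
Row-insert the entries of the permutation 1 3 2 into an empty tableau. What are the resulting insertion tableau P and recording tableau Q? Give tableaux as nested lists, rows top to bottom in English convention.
Insert each entry of the permutation into P by Schensted row insertion, recording in Q the position of each new cell.

Insert 1: appended to row 1. P = [[1]].
Insert 3: appended to row 1. P = [[1, 3]].
Insert 2: 2 bumps 3 from row 1; 3 starts row 2. P = [[1, 2], [3]].

So P = [[1, 2], [3]], Q = [[1, 2], [3]].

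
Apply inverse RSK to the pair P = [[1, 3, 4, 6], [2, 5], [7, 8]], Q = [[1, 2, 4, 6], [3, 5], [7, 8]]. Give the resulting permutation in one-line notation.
2 7 3 8 5 6 1 4

Reverse the RSK construction: for i from n down to 1, find the cell of Q containing i, remove the entry at that cell from P, and reverse-bump it up through P; the value ejected from row 1 is w(i).

Step i=8: Q has 8 at row 3, column 2; remove 8 from row 3 of P and reverse-bump: 8 enters row 2 and ejects 5; 5 enters row 1 and ejects 4. So w(8) = 4. P is now [[1, 3, 5, 6], [2, 8], [7]].
Step i=7: Q has 7 at row 3, column 1; remove 7 from row 3 of P and reverse-bump: 7 enters row 2 and ejects 2; 2 enters row 1 and ejects 1. So w(7) = 1. P is now [[2, 3, 5, 6], [7, 8]].
Step i=6: Q has 6 at row 1, column 4; remove that cell from P, ejecting 6. So w(6) = 6. P is now [[2, 3, 5], [7, 8]].
Step i=5: Q has 5 at row 2, column 2; remove 8 from row 2 of P and reverse-bump: 8 enters row 1 and ejects 5. So w(5) = 5. P is now [[2, 3, 8], [7]].
Step i=4: Q has 4 at row 1, column 3; remove that cell from P, ejecting 8. So w(4) = 8. P is now [[2, 3], [7]].
Step i=3: Q has 3 at row 2, column 1; remove 7 from row 2 of P and reverse-bump: 7 enters row 1 and ejects 3. So w(3) = 3. P is now [[2, 7]].
Step i=2: Q has 2 at row 1, column 2; remove that cell from P, ejecting 7. So w(2) = 7. P is now [[2]].
Step i=1: Q has 1 at row 1, column 1; remove that cell from P, ejecting 2. So w(1) = 2. P is now [].

So w = 2 7 3 8 5 6 1 4.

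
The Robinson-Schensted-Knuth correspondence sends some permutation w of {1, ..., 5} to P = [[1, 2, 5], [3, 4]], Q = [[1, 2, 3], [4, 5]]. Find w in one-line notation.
3 4 5 1 2

Reverse the RSK construction: for i from n down to 1, find the cell of Q containing i, remove the entry at that cell from P, and reverse-bump it up through P; the value ejected from row 1 is w(i).

Step i=5: Q has 5 at row 2, column 2; remove 4 from row 2 of P and reverse-bump: 4 enters row 1 and ejects 2. So w(5) = 2. P is now [[1, 4, 5], [3]].
Step i=4: Q has 4 at row 2, column 1; remove 3 from row 2 of P and reverse-bump: 3 enters row 1 and ejects 1. So w(4) = 1. P is now [[3, 4, 5]].
Step i=3: Q has 3 at row 1, column 3; remove that cell from P, ejecting 5. So w(3) = 5. P is now [[3, 4]].
Step i=2: Q has 2 at row 1, column 2; remove that cell from P, ejecting 4. So w(2) = 4. P is now [[3]].
Step i=1: Q has 1 at row 1, column 1; remove that cell from P, ejecting 3. So w(1) = 3. P is now [].

So w = 3 4 5 1 2.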